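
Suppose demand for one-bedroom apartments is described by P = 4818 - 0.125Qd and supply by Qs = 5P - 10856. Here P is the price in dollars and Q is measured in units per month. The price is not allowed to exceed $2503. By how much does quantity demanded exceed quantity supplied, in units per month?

Rearranging demand gives Qd = 38544 - 8P. Equilibrium: 38544 - 8P = 5P - 10856, so 49400 = 13P and P* = 3800, Q* = 8144.
Because the ceiling (2503) lies below the market-clearing price, it is binding.
At P = 2503: Qd = 38544 - 8·2503 = 18520 and Qs = 5·2503 - 10856 = 1659.
Shortage = Qd - Qs = 18520 - 1659 = 16861.

16861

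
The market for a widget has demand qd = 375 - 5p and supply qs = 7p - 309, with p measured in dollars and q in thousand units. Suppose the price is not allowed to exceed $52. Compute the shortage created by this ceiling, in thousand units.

60

Setting quantity demanded equal to quantity supplied, 375 - 5p = 7p - 309, gives p* = 57 and q* = 90.
Because the ceiling (52) lies below the market-clearing price, it is binding.
At p = 52: qd = 375 - 5·52 = 115 and qs = 7·52 - 309 = 55.
Shortage = qd - qs = 115 - 55 = 60.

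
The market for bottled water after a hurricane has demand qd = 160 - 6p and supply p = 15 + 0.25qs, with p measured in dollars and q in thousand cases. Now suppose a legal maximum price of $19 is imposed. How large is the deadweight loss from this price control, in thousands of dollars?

Rearranging supply gives qs = 4p - 60. In a free market, 160 - 6p = 4p - 60 gives the equilibrium p* = 22, q* = 28.
Because the ceiling (19) lies below the market-clearing price, it is binding.
At p = 19: qd = 160 - 6·19 = 46 and qs = 4·19 - 60 = 16.
Quantity traded falls to 16. At q = 16 the demand price is (160 - 16)/6 = 24 and the supply price is (60 + 16)/4 = 19.
Deadweight loss = ½ · (24 - 19) · (28 - 16) = ½ · 5 · 12 = 30.

30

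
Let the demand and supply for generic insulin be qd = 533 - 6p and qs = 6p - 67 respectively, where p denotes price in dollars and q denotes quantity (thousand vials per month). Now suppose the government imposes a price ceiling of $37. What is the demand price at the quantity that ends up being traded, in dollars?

63

Without the control the market clears where 533 - 6p = 6p - 67, i.e. p* = 50 and q* = 233.
The ceiling of 37 is below the equilibrium price 50, so it binds.
At p = 37: qd = 533 - 6·37 = 311 and qs = 6·37 - 67 = 155.
Only 155 units reach the market. On the demand curve, the marginal buyer's willingness to pay at q = 155 is (533 - 155)/6 = 63.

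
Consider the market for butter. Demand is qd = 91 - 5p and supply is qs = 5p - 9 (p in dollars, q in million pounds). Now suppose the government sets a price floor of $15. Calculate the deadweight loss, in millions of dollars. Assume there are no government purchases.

125

In a free market, 91 - 5p = 5p - 9 gives the equilibrium p* = 10, q* = 41.
Because the floor (15) lies above the market-clearing price, it is binding.
At p = 15: qd = 91 - 5·15 = 16 and qs = 5·15 - 9 = 66.
Quantity traded falls to 16. At q = 16 the demand price is (91 - 16)/5 = 15 and the supply price is (9 + 16)/5 = 5.
Deadweight loss = ½ · (15 - 5) · (41 - 16) = ½ · 10 · 25 = 125.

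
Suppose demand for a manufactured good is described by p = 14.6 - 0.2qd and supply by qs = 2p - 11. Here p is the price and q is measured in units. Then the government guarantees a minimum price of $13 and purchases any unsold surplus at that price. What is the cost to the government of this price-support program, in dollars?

Rearranging demand gives qd = 73 - 5p. Equilibrium: 73 - 5p = 2p - 11, so 84 = 7p and p* = 12, q* = 13.
The floor of 13 is above the equilibrium price 12, so it binds.
At p = 13: qd = 73 - 5·13 = 8 and qs = 2·13 - 11 = 15.
Surplus = qs - qd = 7.
Government expenditure = surplus × support price = 7 × 13 = 91.

91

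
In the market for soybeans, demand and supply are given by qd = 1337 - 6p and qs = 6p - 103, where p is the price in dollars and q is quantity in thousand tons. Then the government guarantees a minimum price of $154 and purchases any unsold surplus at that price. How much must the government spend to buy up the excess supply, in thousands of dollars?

62832

Equilibrium: 1337 - 6p = 6p - 103, so 1440 = 12p and p* = 120, q* = 617.
The floor of 154 is above the equilibrium price 120, so it binds.
At p = 154: qd = 1337 - 6·154 = 413 and qs = 6·154 - 103 = 821.
Surplus = qs - qd = 408.
Government expenditure = surplus × support price = 408 × 154 = 62832.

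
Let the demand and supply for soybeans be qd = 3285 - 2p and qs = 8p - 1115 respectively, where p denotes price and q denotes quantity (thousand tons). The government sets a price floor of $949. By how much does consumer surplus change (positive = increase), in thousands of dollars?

-965064

Without the control the market clears where 3285 - 2p = 8p - 1115, i.e. p* = 440 and q* = 2405.
Because the floor (949) lies above the market-clearing price, it is binding.
At p = 949: qd = 3285 - 2·949 = 1387 and qs = 8·949 - 1115 = 6477.
Consumer surplus without the control is ½ · (1642.5 - 440) · 2405 = 1446006.25.
With the floor, consumers buy 1387 units at 949, so CS = ½ · (1642.5 - 949) · 1387 = 480942.25.
Change in consumer surplus = 480942.25 - 1446006.25 = -965064.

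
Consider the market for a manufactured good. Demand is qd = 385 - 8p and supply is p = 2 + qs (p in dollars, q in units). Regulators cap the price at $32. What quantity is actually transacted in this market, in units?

30

Rearranging supply gives qs = p - 2. Equilibrium: 385 - 8p = p - 2, so 387 = 9p and p* = 43, q* = 41.
Because the ceiling (32) lies below the market-clearing price, it is binding.
At p = 32: qd = 385 - 8·32 = 129 and qs = 32 - 2 = 30.
The quantity actually transacted is the short side, supply: 30.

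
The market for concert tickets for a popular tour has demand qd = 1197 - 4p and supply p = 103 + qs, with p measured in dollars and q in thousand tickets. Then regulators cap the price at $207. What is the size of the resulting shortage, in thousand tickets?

265

Rearranging supply gives qs = p - 103. Without the control the market clears where 1197 - 4p = p - 103, i.e. p* = 260 and q* = 157.
Because the ceiling (207) lies below the market-clearing price, it is binding.
At p = 207: qd = 1197 - 4·207 = 369 and qs = 207 - 103 = 104.
Shortage = qd - qs = 369 - 104 = 265.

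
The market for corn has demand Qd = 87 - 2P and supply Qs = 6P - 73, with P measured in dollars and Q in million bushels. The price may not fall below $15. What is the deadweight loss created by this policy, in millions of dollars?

Equilibrium: 87 - 2P = 6P - 73, so 160 = 8P and P* = 20, Q* = 47.
The floor of 15 is below the equilibrium price 20, so it is not binding; the market clears at P* = 20, Q* = 47.
Since the control does not bind, no trades are prevented and deadweight loss is zero.

0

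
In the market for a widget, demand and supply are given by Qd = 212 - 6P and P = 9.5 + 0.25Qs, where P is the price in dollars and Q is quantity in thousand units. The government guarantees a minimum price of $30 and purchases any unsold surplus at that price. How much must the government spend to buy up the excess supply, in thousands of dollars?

Rearranging supply gives Qs = 4P - 38. Setting quantity demanded equal to quantity supplied, 212 - 6P = 4P - 38, gives P* = 25 and Q* = 62.
Because the floor (30) lies above the market-clearing price, it is binding.
At P = 30: Qd = 212 - 6·30 = 32 and Qs = 4·30 - 38 = 82.
Surplus = Qs - Qd = 50.
Government expenditure = surplus × support price = 50 × 30 = 1500.

1500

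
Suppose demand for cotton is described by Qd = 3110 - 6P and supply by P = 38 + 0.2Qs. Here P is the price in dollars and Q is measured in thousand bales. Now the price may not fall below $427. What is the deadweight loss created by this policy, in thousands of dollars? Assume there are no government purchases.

106451.4

Rearranging supply gives Qs = 5P - 190. Without the control the market clears where 3110 - 6P = 5P - 190, i.e. P* = 300 and Q* = 1310.
Because the floor (427) lies above the market-clearing price, it is binding.
At P = 427: Qd = 3110 - 6·427 = 548 and Qs = 5·427 - 190 = 1945.
Quantity traded falls to 548. At Q = 548 the demand price is (3110 - 548)/6 = 427 and the supply price is (190 + 548)/5 = 147.6.
Deadweight loss = ½ · (427 - 147.6) · (1310 - 548) = ½ · 279.4 · 762 = 106451.4.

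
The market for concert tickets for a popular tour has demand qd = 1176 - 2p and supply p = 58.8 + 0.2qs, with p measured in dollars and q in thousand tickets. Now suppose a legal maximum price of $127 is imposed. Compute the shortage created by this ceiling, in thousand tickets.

Rearranging supply gives qs = 5p - 294. Equilibrium: 1176 - 2p = 5p - 294, so 1470 = 7p and p* = 210, q* = 756.
Since 127 < 210, the ceiling is binding.
At p = 127: qd = 1176 - 2·127 = 922 and qs = 5·127 - 294 = 341.
Shortage = qd - qs = 922 - 341 = 581.

581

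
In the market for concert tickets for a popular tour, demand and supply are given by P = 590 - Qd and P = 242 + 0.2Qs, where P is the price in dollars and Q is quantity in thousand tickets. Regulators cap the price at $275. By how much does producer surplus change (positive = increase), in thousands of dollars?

-5687.5

Rearranging demand gives Qd = 590 - P; rearranging supply gives Qs = 5P - 1210. Without the control the market clears where 590 - P = 5P - 1210, i.e. P* = 300 and Q* = 290.
Because the ceiling (275) lies below the market-clearing price, it is binding.
At P = 275: Qd = 590 - 275 = 315 and Qs = 5·275 - 1210 = 165.
Producer surplus without the control is ½ · (300 - 242) · 290 = 8410.
With the ceiling, producers sell 165 units at 275, so PS = ½ · (275 - 242) · 165 = 2722.5.
Change in producer surplus = 2722.5 - 8410 = -5687.5.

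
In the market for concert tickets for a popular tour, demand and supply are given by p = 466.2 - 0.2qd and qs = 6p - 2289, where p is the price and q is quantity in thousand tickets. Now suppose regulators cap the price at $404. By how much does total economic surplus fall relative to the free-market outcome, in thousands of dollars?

1689.6

Rearranging demand gives qd = 2331 - 5p. Setting quantity demanded equal to quantity supplied, 2331 - 5p = 6p - 2289, gives p* = 420 and q* = 231.
The ceiling of 404 is below the equilibrium price 420, so it binds.
At p = 404: qd = 2331 - 5·404 = 311 and qs = 6·404 - 2289 = 135.
Quantity traded falls to 135. At q = 135 the demand price is (2331 - 135)/5 = 439.2 and the supply price is (2289 + 135)/6 = 404.
Deadweight loss = ½ · (439.2 - 404) · (231 - 135) = ½ · 35.2 · 96 = 1689.6.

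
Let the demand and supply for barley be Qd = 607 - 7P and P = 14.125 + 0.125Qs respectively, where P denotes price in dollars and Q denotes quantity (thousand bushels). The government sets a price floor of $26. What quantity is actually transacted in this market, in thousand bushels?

271

Rearranging supply gives Qs = 8P - 113. Without the control the market clears where 607 - 7P = 8P - 113, i.e. P* = 48 and Q* = 271.
Since 26 is below P* = 48, the floor does not bind and the free-market outcome prevails.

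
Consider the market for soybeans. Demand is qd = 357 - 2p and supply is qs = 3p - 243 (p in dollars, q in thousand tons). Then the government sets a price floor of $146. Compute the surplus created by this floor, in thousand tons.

Setting quantity demanded equal to quantity supplied, 357 - 2p = 3p - 243, gives p* = 120 and q* = 117.
Since 146 > 120, the floor is binding.
At p = 146: qd = 357 - 2·146 = 65 and qs = 3·146 - 243 = 195.
Surplus = qs - qd = 195 - 65 = 130.

130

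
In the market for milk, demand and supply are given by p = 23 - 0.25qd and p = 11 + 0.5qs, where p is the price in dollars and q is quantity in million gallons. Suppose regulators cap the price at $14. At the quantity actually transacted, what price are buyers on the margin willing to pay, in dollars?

Rearranging demand gives qd = 92 - 4p; rearranging supply gives qs = 2p - 22. Equilibrium: 92 - 4p = 2p - 22, so 114 = 6p and p* = 19, q* = 16.
Since 14 < 19, the ceiling is binding.
At p = 14: qd = 92 - 4·14 = 36 and qs = 2·14 - 22 = 6.
Only 6 units reach the market. On the demand curve, the marginal buyer's willingness to pay at q = 6 is (92 - 6)/4 = 21.5.

21.5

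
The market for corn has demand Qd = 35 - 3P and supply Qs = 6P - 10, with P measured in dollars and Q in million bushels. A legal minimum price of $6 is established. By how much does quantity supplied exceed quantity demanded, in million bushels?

9

In a free market, 35 - 3P = 6P - 10 gives the equilibrium P* = 5, Q* = 20.
Since 6 > 5, the floor is binding.
At P = 6: Qd = 35 - 3·6 = 17 and Qs = 6·6 - 10 = 26.
Surplus = Qs - Qd = 26 - 17 = 9.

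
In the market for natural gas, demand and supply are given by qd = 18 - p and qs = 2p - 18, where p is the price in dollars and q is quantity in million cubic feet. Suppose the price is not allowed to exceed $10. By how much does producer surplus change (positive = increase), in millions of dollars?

Without the control the market clears where 18 - p = 2p - 18, i.e. p* = 12 and q* = 6.
Since 10 < 12, the ceiling is binding.
At p = 10: qd = 18 - 10 = 8 and qs = 2·10 - 18 = 2.
Producer surplus without the control is ½ · (12 - 9) · 6 = 9.
With the ceiling, producers sell 2 units at 10, so PS = ½ · (10 - 9) · 2 = 1.
Change in producer surplus = 1 - 9 = -8.

-8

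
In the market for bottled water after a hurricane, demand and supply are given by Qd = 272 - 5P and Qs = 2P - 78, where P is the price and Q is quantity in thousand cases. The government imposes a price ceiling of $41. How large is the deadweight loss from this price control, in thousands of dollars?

113.4

Without the control the market clears where 272 - 5P = 2P - 78, i.e. P* = 50 and Q* = 22.
Since 41 < 50, the ceiling is binding.
At P = 41: Qd = 272 - 5·41 = 67 and Qs = 2·41 - 78 = 4.
Quantity traded falls to 4. At Q = 4 the demand price is (272 - 4)/5 = 53.6 and the supply price is (78 + 4)/2 = 41.
Deadweight loss = ½ · (53.6 - 41) · (22 - 4) = ½ · 12.6 · 18 = 113.4.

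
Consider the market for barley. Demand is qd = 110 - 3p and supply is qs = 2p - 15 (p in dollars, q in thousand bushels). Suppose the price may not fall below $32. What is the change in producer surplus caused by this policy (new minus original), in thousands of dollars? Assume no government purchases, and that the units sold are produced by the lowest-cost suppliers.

Equilibrium: 110 - 3p = 2p - 15, so 125 = 5p and p* = 25, q* = 35.
Since 32 > 25, the floor is binding.
At p = 32: qd = 110 - 3·32 = 14 and qs = 2·32 - 15 = 49.
Producer surplus without the control is ½ · (25 - 7.5) · 35 = 306.25.
With the floor, 14 units are sold at 32. The supply price at q = 14 is 14.5, so PS = ½ · [(32 - 7.5) + (32 - 14.5)] · 14 = 294.
Change in producer surplus = 294 - 306.25 = -12.25.

-12.25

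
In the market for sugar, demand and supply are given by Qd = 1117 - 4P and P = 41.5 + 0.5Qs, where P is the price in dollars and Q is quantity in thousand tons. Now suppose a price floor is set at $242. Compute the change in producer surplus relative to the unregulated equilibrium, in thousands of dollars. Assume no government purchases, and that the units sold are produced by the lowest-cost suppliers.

-798

Rearranging supply gives Qs = 2P - 83. Setting quantity demanded equal to quantity supplied, 1117 - 4P = 2P - 83, gives P* = 200 and Q* = 317.
The floor of 242 is above the equilibrium price 200, so it binds.
At P = 242: Qd = 1117 - 4·242 = 149 and Qs = 2·242 - 83 = 401.
Producer surplus without the control is ½ · (200 - 41.5) · 317 = 25122.25.
With the floor, 149 units are sold at 242. The supply price at Q = 149 is 116, so PS = ½ · [(242 - 41.5) + (242 - 116)] · 149 = 24324.25.
Change in producer surplus = 24324.25 - 25122.25 = -798.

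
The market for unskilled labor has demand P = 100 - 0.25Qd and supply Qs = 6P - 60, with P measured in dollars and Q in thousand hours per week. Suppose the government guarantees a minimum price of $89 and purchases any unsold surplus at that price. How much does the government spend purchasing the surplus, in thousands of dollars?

Rearranging demand gives Qd = 400 - 4P. Without the control the market clears where 400 - 4P = 6P - 60, i.e. P* = 46 and Q* = 216.
Because the floor (89) lies above the market-clearing price, it is binding.
At P = 89: Qd = 400 - 4·89 = 44 and Qs = 6·89 - 60 = 474.
Surplus = Qs - Qd = 430.
Government expenditure = surplus × support price = 430 × 89 = 38270.

38270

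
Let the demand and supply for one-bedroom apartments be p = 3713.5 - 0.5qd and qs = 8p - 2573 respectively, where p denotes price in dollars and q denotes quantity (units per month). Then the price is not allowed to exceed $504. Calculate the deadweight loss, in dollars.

4920320

Rearranging demand gives qd = 7427 - 2p. Equilibrium: 7427 - 2p = 8p - 2573, so 10000 = 10p and p* = 1000, q* = 5427.
Since 504 < 1000, the ceiling is binding.
At p = 504: qd = 7427 - 2·504 = 6419 and qs = 8·504 - 2573 = 1459.
Quantity traded falls to 1459. At q = 1459 the demand price is (7427 - 1459)/2 = 2984 and the supply price is (2573 + 1459)/8 = 504.
Deadweight loss = ½ · (2984 - 504) · (5427 - 1459) = ½ · 2480 · 3968 = 4920320.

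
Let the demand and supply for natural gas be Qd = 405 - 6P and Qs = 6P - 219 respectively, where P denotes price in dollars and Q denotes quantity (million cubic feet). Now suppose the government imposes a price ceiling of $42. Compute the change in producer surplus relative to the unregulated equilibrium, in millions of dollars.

-630

Equilibrium: 405 - 6P = 6P - 219, so 624 = 12P and P* = 52, Q* = 93.
Since 42 < 52, the ceiling is binding.
At P = 42: Qd = 405 - 6·42 = 153 and Qs = 6·42 - 219 = 33.
Producer surplus without the control is ½ · (52 - 36.5) · 93 = 720.75.
With the ceiling, producers sell 33 units at 42, so PS = ½ · (42 - 36.5) · 33 = 90.75.
Change in producer surplus = 90.75 - 720.75 = -630.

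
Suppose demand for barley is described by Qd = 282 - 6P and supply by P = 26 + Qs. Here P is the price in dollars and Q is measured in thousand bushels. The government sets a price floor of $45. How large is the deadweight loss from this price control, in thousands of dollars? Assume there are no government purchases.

Rearranging supply gives Qs = P - 26. Setting quantity demanded equal to quantity supplied, 282 - 6P = P - 26, gives P* = 44 and Q* = 18.
Because the floor (45) lies above the market-clearing price, it is binding.
At P = 45: Qd = 282 - 6·45 = 12 and Qs = 45 - 26 = 19.
Quantity traded falls to 12. At Q = 12 the demand price is (282 - 12)/6 = 45 and the supply price is 26 + 12 = 38.
Deadweight loss = ½ · (45 - 38) · (18 - 12) = ½ · 7 · 6 = 21.

21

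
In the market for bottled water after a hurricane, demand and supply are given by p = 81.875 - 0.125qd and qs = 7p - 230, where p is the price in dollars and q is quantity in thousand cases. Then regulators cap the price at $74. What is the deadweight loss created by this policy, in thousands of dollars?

Rearranging demand gives qd = 655 - 8p. Setting quantity demanded equal to quantity supplied, 655 - 8p = 7p - 230, gives p* = 59 and q* = 183.
Since 74 is above p* = 59, the ceiling does not bind and the free-market outcome prevails.
Since the control does not bind, no trades are prevented and deadweight loss is zero.

0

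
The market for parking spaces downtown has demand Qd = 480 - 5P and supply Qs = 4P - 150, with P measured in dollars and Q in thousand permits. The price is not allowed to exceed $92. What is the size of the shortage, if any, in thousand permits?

0

Setting quantity demanded equal to quantity supplied, 480 - 5P = 4P - 150, gives P* = 70 and Q* = 130.
Since 92 is above P* = 70, the ceiling does not bind and the free-market outcome prevails.
Since the control does not bind, there is no shortage.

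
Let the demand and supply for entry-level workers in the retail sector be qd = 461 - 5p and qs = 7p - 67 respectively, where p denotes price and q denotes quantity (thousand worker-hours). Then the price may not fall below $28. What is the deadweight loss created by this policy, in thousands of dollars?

In a free market, 461 - 5p = 7p - 67 gives the equilibrium p* = 44, q* = 241.
The floor of 28 is below the equilibrium price 44, so it is not binding; the market clears at p* = 44, q* = 241.
Since the control does not bind, no trades are prevented and deadweight loss is zero.

0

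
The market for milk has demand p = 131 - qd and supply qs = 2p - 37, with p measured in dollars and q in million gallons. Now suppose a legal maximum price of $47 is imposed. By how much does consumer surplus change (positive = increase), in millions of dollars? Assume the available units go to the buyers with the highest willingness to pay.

351

Rearranging demand gives qd = 131 - p. In a free market, 131 - p = 2p - 37 gives the equilibrium p* = 56, q* = 75.
Since 47 < 56, the ceiling is binding.
At p = 47: qd = 131 - 47 = 84 and qs = 2·47 - 37 = 57.
Consumer surplus without the control is ½ · (131 - 56) · 75 = 2812.5.
With the ceiling, 57 units are sold at 47 (assume they go to the highest-value buyers). The demand price at q = 57 is 74, so CS = ½ · [(131 - 47) + (74 - 47)] · 57 = 3163.5.
Change in consumer surplus = 3163.5 - 2812.5 = 351.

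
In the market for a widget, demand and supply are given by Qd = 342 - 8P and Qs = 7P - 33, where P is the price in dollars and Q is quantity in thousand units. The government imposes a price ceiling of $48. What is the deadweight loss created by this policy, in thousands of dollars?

Setting quantity demanded equal to quantity supplied, 342 - 8P = 7P - 33, gives P* = 25 and Q* = 142.
Since 48 is above P* = 25, the ceiling does not bind and the free-market outcome prevails.
Since the control does not bind, no trades are prevented and deadweight loss is zero.

0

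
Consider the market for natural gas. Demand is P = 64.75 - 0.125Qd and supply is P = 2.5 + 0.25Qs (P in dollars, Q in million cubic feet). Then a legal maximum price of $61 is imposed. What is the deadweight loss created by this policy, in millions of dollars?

0

Rearranging demand gives Qd = 518 - 8P; rearranging supply gives Qs = 4P - 10. In a free market, 518 - 8P = 4P - 10 gives the equilibrium P* = 44, Q* = 166.
Since 61 is above P* = 44, the ceiling does not bind and the free-market outcome prevails.
Since the control does not bind, no trades are prevented and deadweight loss is zero.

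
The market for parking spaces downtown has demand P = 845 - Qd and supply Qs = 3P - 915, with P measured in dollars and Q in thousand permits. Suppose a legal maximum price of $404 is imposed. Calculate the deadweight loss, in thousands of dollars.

7776

Rearranging demand gives Qd = 845 - P. In a free market, 845 - P = 3P - 915 gives the equilibrium P* = 440, Q* = 405.
Since 404 < 440, the ceiling is binding.
At P = 404: Qd = 845 - 404 = 441 and Qs = 3·404 - 915 = 297.
Quantity traded falls to 297. At Q = 297 the demand price is 845 - 297 = 548 and the supply price is (915 + 297)/3 = 404.
Deadweight loss = ½ · (548 - 404) · (405 - 297) = ½ · 144 · 108 = 7776.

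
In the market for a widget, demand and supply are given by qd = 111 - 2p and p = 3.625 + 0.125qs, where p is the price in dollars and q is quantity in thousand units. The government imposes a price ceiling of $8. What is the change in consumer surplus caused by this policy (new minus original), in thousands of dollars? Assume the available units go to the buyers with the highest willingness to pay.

-366

Rearranging supply gives qs = 8p - 29. Equilibrium: 111 - 2p = 8p - 29, so 140 = 10p and p* = 14, q* = 83.
Because the ceiling (8) lies below the market-clearing price, it is binding.
At p = 8: qd = 111 - 2·8 = 95 and qs = 8·8 - 29 = 35.
Consumer surplus without the control is ½ · (55.5 - 14) · 83 = 1722.25.
With the ceiling, 35 units are sold at 8 (assume they go to the highest-value buyers). The demand price at q = 35 is 38, so CS = ½ · [(55.5 - 8) + (38 - 8)] · 35 = 1356.25.
Change in consumer surplus = 1356.25 - 1722.25 = -366.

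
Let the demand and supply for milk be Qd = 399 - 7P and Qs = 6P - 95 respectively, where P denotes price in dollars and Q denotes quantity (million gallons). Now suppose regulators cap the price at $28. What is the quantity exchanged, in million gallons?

73

Setting quantity demanded equal to quantity supplied, 399 - 7P = 6P - 95, gives P* = 38 and Q* = 133.
Because the ceiling (28) lies below the market-clearing price, it is binding.
At P = 28: Qd = 399 - 7·28 = 203 and Qs = 6·28 - 95 = 73.
The quantity actually transacted is the short side, supply: 73.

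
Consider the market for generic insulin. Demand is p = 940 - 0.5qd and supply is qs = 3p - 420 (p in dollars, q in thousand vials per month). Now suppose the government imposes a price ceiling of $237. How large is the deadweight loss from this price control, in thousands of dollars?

186483.75

Rearranging demand gives qd = 1880 - 2p. In a free market, 1880 - 2p = 3p - 420 gives the equilibrium p* = 460, q* = 960.
Since 237 < 460, the ceiling is binding.
At p = 237: qd = 1880 - 2·237 = 1406 and qs = 3·237 - 420 = 291.
Quantity traded falls to 291. At q = 291 the demand price is (1880 - 291)/2 = 794.5 and the supply price is (420 + 291)/3 = 237.
Deadweight loss = ½ · (794.5 - 237) · (960 - 291) = ½ · 557.5 · 669 = 186483.75.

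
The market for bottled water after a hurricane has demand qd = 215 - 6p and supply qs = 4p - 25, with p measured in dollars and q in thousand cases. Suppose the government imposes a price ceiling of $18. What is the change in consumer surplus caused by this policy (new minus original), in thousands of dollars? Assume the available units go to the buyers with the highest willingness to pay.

In a free market, 215 - 6p = 4p - 25 gives the equilibrium p* = 24, q* = 71.
The ceiling of 18 is below the equilibrium price 24, so it binds.
At p = 18: qd = 215 - 6·18 = 107 and qs = 4·18 - 25 = 47.
Consumer surplus without the control is ½ · (215/6 - 24) · 71 = 5041/12.
With the ceiling, 47 units are sold at 18 (assume they go to the highest-value buyers). The demand price at q = 47 is 28, so CS = ½ · [(215/6 - 18) + (28 - 18)] · 47 = 7849/12.
Change in consumer surplus = 7849/12 - 5041/12 = 234.

234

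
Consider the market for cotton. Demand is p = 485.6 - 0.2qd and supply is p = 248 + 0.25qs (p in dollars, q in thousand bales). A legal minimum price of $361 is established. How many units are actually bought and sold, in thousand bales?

Rearranging demand gives qd = 2428 - 5p; rearranging supply gives qs = 4p - 992. In a free market, 2428 - 5p = 4p - 992 gives the equilibrium p* = 380, q* = 528.
The floor of 361 is below the equilibrium price 380, so it is not binding; the market clears at p* = 380, q* = 528.

528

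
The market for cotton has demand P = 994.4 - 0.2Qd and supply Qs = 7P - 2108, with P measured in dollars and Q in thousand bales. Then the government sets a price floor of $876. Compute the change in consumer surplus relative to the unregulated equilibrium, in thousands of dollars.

Rearranging demand gives Qd = 4972 - 5P. In a free market, 4972 - 5P = 7P - 2108 gives the equilibrium P* = 590, Q* = 2022.
Because the floor (876) lies above the market-clearing price, it is binding.
At P = 876: Qd = 4972 - 5·876 = 592 and Qs = 7·876 - 2108 = 4024.
Consumer surplus without the control is ½ · (994.4 - 590) · 2022 = 408848.4.
With the floor, consumers buy 592 units at 876, so CS = ½ · (994.4 - 876) · 592 = 35046.4.
Change in consumer surplus = 35046.4 - 408848.4 = -373802.

-373802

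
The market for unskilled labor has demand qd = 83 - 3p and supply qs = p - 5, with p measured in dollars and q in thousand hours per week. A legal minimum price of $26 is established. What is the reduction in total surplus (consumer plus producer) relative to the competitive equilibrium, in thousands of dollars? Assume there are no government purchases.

Equilibrium: 83 - 3p = p - 5, so 88 = 4p and p* = 22, q* = 17.
Since 26 > 22, the floor is binding.
At p = 26: qd = 83 - 3·26 = 5 and qs = 26 - 5 = 21.
Quantity traded falls to 5. At q = 5 the demand price is (83 - 5)/3 = 26 and the supply price is 5 + 5 = 10.
Deadweight loss = ½ · (26 - 10) · (17 - 5) = ½ · 16 · 12 = 96.

96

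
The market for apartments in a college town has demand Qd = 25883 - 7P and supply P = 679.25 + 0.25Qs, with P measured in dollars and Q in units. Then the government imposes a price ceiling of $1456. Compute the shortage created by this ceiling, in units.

Rearranging supply gives Qs = 4P - 2717. Setting quantity demanded equal to quantity supplied, 25883 - 7P = 4P - 2717, gives P* = 2600 and Q* = 7683.
Because the ceiling (1456) lies below the market-clearing price, it is binding.
At P = 1456: Qd = 25883 - 7·1456 = 15691 and Qs = 4·1456 - 2717 = 3107.
Shortage = Qd - Qs = 15691 - 3107 = 12584.

12584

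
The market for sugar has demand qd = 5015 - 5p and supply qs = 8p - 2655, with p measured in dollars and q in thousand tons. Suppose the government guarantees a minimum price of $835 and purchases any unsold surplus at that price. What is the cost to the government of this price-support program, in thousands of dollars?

Equilibrium: 5015 - 5p = 8p - 2655, so 7670 = 13p and p* = 590, q* = 2065.
Since 835 > 590, the floor is binding.
At p = 835: qd = 5015 - 5·835 = 840 and qs = 8·835 - 2655 = 4025.
Surplus = qs - qd = 3185.
Government expenditure = surplus × support price = 3185 × 835 = 2659475.

2659475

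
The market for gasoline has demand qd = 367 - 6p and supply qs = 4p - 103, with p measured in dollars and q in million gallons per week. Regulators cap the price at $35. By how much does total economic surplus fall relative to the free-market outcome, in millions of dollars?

480

Setting quantity demanded equal to quantity supplied, 367 - 6p = 4p - 103, gives p* = 47 and q* = 85.
Since 35 < 47, the ceiling is binding.
At p = 35: qd = 367 - 6·35 = 157 and qs = 4·35 - 103 = 37.
Quantity traded falls to 37. At q = 37 the demand price is (367 - 37)/6 = 55 and the supply price is (103 + 37)/4 = 35.
Deadweight loss = ½ · (55 - 35) · (85 - 37) = ½ · 20 · 48 = 480.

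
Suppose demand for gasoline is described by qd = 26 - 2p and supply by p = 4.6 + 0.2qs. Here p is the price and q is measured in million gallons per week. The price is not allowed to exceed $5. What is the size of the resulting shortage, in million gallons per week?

14

Rearranging supply gives qs = 5p - 23. Equilibrium: 26 - 2p = 5p - 23, so 49 = 7p and p* = 7, q* = 12.
Because the ceiling (5) lies below the market-clearing price, it is binding.
At p = 5: qd = 26 - 2·5 = 16 and qs = 5·5 - 23 = 2.
Shortage = qd - qs = 16 - 2 = 14.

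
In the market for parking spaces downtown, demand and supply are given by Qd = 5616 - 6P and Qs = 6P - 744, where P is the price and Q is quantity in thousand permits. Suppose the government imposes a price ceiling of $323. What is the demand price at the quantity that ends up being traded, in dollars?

Equilibrium: 5616 - 6P = 6P - 744, so 6360 = 12P and P* = 530, Q* = 2436.
Since 323 < 530, the ceiling is binding.
At P = 323: Qd = 5616 - 6·323 = 3678 and Qs = 6·323 - 744 = 1194.
Only 1194 units reach the market. On the demand curve, the marginal buyer's willingness to pay at Q = 1194 is (5616 - 1194)/6 = 737.

737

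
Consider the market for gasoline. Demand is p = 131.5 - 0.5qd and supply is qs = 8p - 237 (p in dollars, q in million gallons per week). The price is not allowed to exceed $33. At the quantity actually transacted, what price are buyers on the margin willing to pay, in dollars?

118

Rearranging demand gives qd = 263 - 2p. Setting quantity demanded equal to quantity supplied, 263 - 2p = 8p - 237, gives p* = 50 and q* = 163.
The ceiling of 33 is below the equilibrium price 50, so it binds.
At p = 33: qd = 263 - 2·33 = 197 and qs = 8·33 - 237 = 27.
Only 27 units reach the market. On the demand curve, the marginal buyer's willingness to pay at q = 27 is (263 - 27)/2 = 118.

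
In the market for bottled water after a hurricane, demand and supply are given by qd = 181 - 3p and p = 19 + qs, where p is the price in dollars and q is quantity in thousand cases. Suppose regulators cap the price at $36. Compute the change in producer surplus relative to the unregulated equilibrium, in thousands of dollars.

Rearranging supply gives qs = p - 19. Equilibrium: 181 - 3p = p - 19, so 200 = 4p and p* = 50, q* = 31.
Since 36 < 50, the ceiling is binding.
At p = 36: qd = 181 - 3·36 = 73 and qs = 36 - 19 = 17.
Producer surplus without the control is ½ · (50 - 19) · 31 = 480.5.
With the ceiling, producers sell 17 units at 36, so PS = ½ · (36 - 19) · 17 = 144.5.
Change in producer surplus = 144.5 - 480.5 = -336.

-336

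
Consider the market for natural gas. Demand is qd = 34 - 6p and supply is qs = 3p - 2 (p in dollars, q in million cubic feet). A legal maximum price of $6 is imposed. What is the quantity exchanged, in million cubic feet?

Without the control the market clears where 34 - 6p = 3p - 2, i.e. p* = 4 and q* = 10.
The ceiling of 6 is above the equilibrium price 4, so it is not binding; the market clears at p* = 4, q* = 10.

10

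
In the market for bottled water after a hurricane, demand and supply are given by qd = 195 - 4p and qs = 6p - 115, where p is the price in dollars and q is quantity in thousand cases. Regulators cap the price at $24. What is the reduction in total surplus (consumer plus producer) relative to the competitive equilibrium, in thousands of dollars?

367.5

Without the control the market clears where 195 - 4p = 6p - 115, i.e. p* = 31 and q* = 71.
Because the ceiling (24) lies below the market-clearing price, it is binding.
At p = 24: qd = 195 - 4·24 = 99 and qs = 6·24 - 115 = 29.
Quantity traded falls to 29. At q = 29 the demand price is (195 - 29)/4 = 41.5 and the supply price is (115 + 29)/6 = 24.
Deadweight loss = ½ · (41.5 - 24) · (71 - 29) = ½ · 17.5 · 42 = 367.5.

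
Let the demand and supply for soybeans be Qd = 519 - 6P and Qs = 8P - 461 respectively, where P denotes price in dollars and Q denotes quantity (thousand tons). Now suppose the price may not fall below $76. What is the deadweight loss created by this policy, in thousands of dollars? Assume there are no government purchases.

Setting quantity demanded equal to quantity supplied, 519 - 6P = 8P - 461, gives P* = 70 and Q* = 99.
The floor of 76 is above the equilibrium price 70, so it binds.
At P = 76: Qd = 519 - 6·76 = 63 and Qs = 8·76 - 461 = 147.
Quantity traded falls to 63. At Q = 63 the demand price is (519 - 63)/6 = 76 and the supply price is (461 + 63)/8 = 65.5.
Deadweight loss = ½ · (76 - 65.5) · (99 - 63) = ½ · 10.5 · 36 = 189.

189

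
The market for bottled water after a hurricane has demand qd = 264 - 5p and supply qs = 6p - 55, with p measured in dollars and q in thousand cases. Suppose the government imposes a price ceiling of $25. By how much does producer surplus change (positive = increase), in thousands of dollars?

-428

Without the control the market clears where 264 - 5p = 6p - 55, i.e. p* = 29 and q* = 119.
The ceiling of 25 is below the equilibrium price 29, so it binds.
At p = 25: qd = 264 - 5·25 = 139 and qs = 6·25 - 55 = 95.
Producer surplus without the control is ½ · (29 - 55/6) · 119 = 14161/12.
With the ceiling, producers sell 95 units at 25, so PS = ½ · (25 - 55/6) · 95 = 9025/12.
Change in producer surplus = 9025/12 - 14161/12 = -428.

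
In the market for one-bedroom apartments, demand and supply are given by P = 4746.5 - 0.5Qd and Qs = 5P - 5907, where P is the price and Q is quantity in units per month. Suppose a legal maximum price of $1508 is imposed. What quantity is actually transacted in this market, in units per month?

1633

Rearranging demand gives Qd = 9493 - 2P. In a free market, 9493 - 2P = 5P - 5907 gives the equilibrium P* = 2200, Q* = 5093.
The ceiling of 1508 is below the equilibrium price 2200, so it binds.
At P = 1508: Qd = 9493 - 2·1508 = 6477 and Qs = 5·1508 - 5907 = 1633.
The quantity actually transacted is the short side, supply: 1633.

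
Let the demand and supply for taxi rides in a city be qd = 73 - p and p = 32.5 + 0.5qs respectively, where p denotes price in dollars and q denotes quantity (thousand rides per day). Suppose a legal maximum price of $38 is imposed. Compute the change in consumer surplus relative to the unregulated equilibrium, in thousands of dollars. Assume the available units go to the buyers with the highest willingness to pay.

Rearranging supply gives qs = 2p - 65. Setting quantity demanded equal to quantity supplied, 73 - p = 2p - 65, gives p* = 46 and q* = 27.
Since 38 < 46, the ceiling is binding.
At p = 38: qd = 73 - 38 = 35 and qs = 2·38 - 65 = 11.
Consumer surplus without the control is ½ · (73 - 46) · 27 = 364.5.
With the ceiling, 11 units are sold at 38 (assume they go to the highest-value buyers). The demand price at q = 11 is 62, so CS = ½ · [(73 - 38) + (62 - 38)] · 11 = 324.5.
Change in consumer surplus = 324.5 - 364.5 = -40.

-40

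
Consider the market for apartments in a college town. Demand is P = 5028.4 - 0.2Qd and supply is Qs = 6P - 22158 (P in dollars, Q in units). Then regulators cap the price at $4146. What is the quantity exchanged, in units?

Rearranging demand gives Qd = 25142 - 5P. Equilibrium: 25142 - 5P = 6P - 22158, so 47300 = 11P and P* = 4300, Q* = 3642.
Because the ceiling (4146) lies below the market-clearing price, it is binding.
At P = 4146: Qd = 25142 - 5·4146 = 4412 and Qs = 6·4146 - 22158 = 2718.
The quantity actually transacted is the short side, supply: 2718.

2718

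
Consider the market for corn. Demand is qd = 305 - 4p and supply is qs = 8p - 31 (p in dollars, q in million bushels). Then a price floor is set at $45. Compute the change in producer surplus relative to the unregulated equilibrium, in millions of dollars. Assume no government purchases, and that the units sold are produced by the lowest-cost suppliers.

1836

Without the control the market clears where 305 - 4p = 8p - 31, i.e. p* = 28 and q* = 193.
Since 45 > 28, the floor is binding.
At p = 45: qd = 305 - 4·45 = 125 and qs = 8·45 - 31 = 329.
Producer surplus without the control is ½ · (28 - 3.875) · 193 = 2328.0625.
With the floor, 125 units are sold at 45. The supply price at q = 125 is 19.5, so PS = ½ · [(45 - 3.875) + (45 - 19.5)] · 125 = 4164.0625.
Change in producer surplus = 4164.0625 - 2328.0625 = 1836.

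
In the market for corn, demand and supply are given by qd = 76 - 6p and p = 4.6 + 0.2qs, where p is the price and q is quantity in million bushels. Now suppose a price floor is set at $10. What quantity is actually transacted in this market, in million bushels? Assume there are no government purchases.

Rearranging supply gives qs = 5p - 23. Setting quantity demanded equal to quantity supplied, 76 - 6p = 5p - 23, gives p* = 9 and q* = 22.
The floor of 10 is above the equilibrium price 9, so it binds.
At p = 10: qd = 76 - 6·10 = 16 and qs = 5·10 - 23 = 27.
The quantity actually transacted is the short side, demand: 16.

16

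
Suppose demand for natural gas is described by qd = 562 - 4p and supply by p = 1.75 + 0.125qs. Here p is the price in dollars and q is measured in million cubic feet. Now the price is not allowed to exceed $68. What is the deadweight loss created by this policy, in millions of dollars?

Rearranging supply gives qs = 8p - 14. Setting quantity demanded equal to quantity supplied, 562 - 4p = 8p - 14, gives p* = 48 and q* = 370.
Since 68 is above p* = 48, the ceiling does not bind and the free-market outcome prevails.
Since the control does not bind, no trades are prevented and deadweight loss is zero.

0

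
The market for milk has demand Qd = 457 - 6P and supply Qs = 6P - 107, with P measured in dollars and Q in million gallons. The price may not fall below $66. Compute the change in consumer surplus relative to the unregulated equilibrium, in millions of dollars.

Equilibrium: 457 - 6P = 6P - 107, so 564 = 12P and P* = 47, Q* = 175.
Since 66 > 47, the floor is binding.
At P = 66: Qd = 457 - 6·66 = 61 and Qs = 6·66 - 107 = 289.
Consumer surplus without the control is ½ · (457/6 - 47) · 175 = 30625/12.
With the floor, consumers buy 61 units at 66, so CS = ½ · (457/6 - 66) · 61 = 3721/12.
Change in consumer surplus = 3721/12 - 30625/12 = -2242.

-2242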